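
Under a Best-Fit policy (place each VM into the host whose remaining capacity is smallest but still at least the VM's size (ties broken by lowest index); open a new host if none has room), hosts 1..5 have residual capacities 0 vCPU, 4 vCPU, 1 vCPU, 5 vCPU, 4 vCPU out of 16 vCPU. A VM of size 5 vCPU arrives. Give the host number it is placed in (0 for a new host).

4

Hosts with room: host 4 (5 vCPU).
Tightest fit is host 4 with 5 vCPU free.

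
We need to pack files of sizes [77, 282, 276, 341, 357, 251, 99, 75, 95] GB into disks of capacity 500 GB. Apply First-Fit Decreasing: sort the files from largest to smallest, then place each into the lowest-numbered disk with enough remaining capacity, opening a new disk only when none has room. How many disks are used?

Sorted descending: 357, 341, 282, 276, 251, 99, 95, 77, 75.
disk 1: place 357 GB, 143 GB left
disk 2: place 341 GB, 159 GB left
disk 3: place 282 GB, 218 GB left
disk 4: place 276 GB, 224 GB left
disk 5: place 251 GB, 249 GB left
disk 1: place 99 GB, 44 GB left
disk 2: place 95 GB, 64 GB left
disk 3: place 77 GB, 141 GB left
disk 3: place 75 GB, 66 GB left
Final disks: [357,99] [341,95] [282,77,75] [276] [251].

5 disks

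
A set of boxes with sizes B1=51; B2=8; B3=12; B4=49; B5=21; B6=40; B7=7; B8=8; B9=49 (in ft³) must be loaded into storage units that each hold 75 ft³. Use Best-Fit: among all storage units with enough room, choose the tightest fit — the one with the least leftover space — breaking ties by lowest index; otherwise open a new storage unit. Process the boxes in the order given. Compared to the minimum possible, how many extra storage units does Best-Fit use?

0

Best-Fit: [51,8,12] [49,21] [40,7,8] [49] → 4 storage units.
Total size 245 ft³; any packing needs at least ⌈245/75⌉ = 4 storage units.
So 4 is already optimal.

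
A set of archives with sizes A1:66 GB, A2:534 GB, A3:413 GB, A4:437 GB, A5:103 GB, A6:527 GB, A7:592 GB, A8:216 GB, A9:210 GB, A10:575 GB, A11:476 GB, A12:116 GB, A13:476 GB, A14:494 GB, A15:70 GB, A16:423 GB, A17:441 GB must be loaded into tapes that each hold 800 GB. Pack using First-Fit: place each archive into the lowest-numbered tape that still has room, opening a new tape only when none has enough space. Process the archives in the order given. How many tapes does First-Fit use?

tape 1: place A1 (66 GB), 734 GB left
tape 1: place A2 (534 GB), 200 GB left
tape 2: place A3 (413 GB), 387 GB left
tape 3: place A4 (437 GB), 363 GB left
tape 1: place A5 (103 GB), 97 GB left
tape 4: place A6 (527 GB), 273 GB left
tape 5: place A7 (592 GB), 208 GB left
tape 2: place A8 (216 GB), 171 GB left
tape 3: place A9 (210 GB), 153 GB left
tape 6: place A10 (575 GB), 225 GB left
tape 7: place A11 (476 GB), 324 GB left
tape 2: place A12 (116 GB), 55 GB left
tape 8: place A13 (476 GB), 324 GB left
tape 9: place A14 (494 GB), 306 GB left
tape 1: place A15 (70 GB), 27 GB left
tape 10: place A16 (423 GB), 377 GB left
tape 11: place A17 (441 GB), 359 GB left
Final tapes: [66,534,103,70] [413,216,116] [437,210] [527] [592] [575] [476] [476] [494] [423] [441].

11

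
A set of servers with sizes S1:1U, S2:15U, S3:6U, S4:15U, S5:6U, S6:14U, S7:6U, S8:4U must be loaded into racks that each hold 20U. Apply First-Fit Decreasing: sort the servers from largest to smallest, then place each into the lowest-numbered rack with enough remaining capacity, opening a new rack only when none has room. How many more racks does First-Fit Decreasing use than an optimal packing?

0

First-Fit Decreasing: [15,4,1] [15] [14,6] [6,6] → 4 racks.
Total size 67U; any packing needs at least ⌈67/20⌉ = 4 racks.
So 4 is already optimal.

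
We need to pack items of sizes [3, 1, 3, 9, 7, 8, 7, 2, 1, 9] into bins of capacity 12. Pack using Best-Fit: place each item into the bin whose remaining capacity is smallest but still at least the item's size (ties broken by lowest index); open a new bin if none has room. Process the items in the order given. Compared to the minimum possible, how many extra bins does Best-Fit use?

Best-Fit: [3,1,3] [9,2,1] [7] [8] [7] [9] → 6 bins.
Total size 50; any packing needs at least ⌈50/12⌉ = 5 bins.
An optimal packing achieves that bound: [9,3] [9,3] [8,2,1,1] [7] [7] → 5 bins.
Excess: 6 − 5 = 1.

1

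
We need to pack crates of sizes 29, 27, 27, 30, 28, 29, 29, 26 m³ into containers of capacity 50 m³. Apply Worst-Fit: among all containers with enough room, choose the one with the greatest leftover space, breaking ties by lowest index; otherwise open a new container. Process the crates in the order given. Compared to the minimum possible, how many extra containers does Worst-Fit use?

Worst-Fit: [29] [27] [27] [30] [28] [29] [29] [26] → 8 containers.
8 crates exceed 25 m³ (half the capacity), and no two of those can share a container, so at least 8 containers are needed.
So 8 is already optimal.

0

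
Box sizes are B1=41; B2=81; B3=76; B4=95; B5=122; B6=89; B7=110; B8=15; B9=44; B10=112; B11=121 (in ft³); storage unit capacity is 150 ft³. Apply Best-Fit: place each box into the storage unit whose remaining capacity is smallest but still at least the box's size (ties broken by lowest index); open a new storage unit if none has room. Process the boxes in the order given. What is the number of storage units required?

storage unit 1: place B1 (41 ft³), 109 ft³ left
storage unit 1: place B2 (81 ft³), 28 ft³ left
storage unit 2: place B3 (76 ft³), 74 ft³ left
storage unit 3: place B4 (95 ft³), 55 ft³ left
storage unit 4: place B5 (122 ft³), 28 ft³ left
storage unit 5: place B6 (89 ft³), 61 ft³ left
storage unit 6: place B7 (110 ft³), 40 ft³ left
storage unit 1: place B8 (15 ft³), 13 ft³ left
storage unit 3: place B9 (44 ft³), 11 ft³ left
storage unit 7: place B10 (112 ft³), 38 ft³ left
storage unit 8: place B11 (121 ft³), 29 ft³ left

8 storage units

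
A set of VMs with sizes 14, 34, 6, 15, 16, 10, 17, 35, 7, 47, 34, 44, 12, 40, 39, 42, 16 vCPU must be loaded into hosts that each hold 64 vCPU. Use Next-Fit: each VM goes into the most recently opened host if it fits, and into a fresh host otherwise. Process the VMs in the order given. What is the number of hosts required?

host 1: place 14 vCPU, 50 vCPU left
host 1: place 34 vCPU, 16 vCPU left
host 1: place 6 vCPU, 10 vCPU left
host 2: place 15 vCPU, 49 vCPU left
host 2: place 16 vCPU, 33 vCPU left
host 2: place 10 vCPU, 23 vCPU left
host 2: place 17 vCPU, 6 vCPU left
host 3: place 35 vCPU, 29 vCPU left
host 3: place 7 vCPU, 22 vCPU left
host 4: place 47 vCPU, 17 vCPU left
host 5: place 34 vCPU, 30 vCPU left
host 6: place 44 vCPU, 20 vCPU left
host 6: place 12 vCPU, 8 vCPU left
host 7: place 40 vCPU, 24 vCPU left
host 8: place 39 vCPU, 25 vCPU left
host 9: place 42 vCPU, 22 vCPU left
host 9: place 16 vCPU, 6 vCPU left

9 hosts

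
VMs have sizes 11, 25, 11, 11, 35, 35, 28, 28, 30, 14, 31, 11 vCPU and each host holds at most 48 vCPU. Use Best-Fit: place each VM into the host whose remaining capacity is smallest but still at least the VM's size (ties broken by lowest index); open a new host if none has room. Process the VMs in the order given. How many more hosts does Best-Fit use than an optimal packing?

0

Best-Fit: [11,25,11] [11,35] [35,11] [28] [28] [30,14] [31] → 7 hosts.
7 VMs exceed 24 vCPU (half the capacity), and no two of those can share a host, so at least 7 hosts are needed.
So 7 is already optimal.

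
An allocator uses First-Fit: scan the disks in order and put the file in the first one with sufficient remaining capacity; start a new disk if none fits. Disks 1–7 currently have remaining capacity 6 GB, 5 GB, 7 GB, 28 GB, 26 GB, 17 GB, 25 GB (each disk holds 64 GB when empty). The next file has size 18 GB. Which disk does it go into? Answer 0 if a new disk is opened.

4

Disks with room: disk 4 (28 GB), disk 5 (26 GB), disk 7 (25 GB).
The first with room is disk 4.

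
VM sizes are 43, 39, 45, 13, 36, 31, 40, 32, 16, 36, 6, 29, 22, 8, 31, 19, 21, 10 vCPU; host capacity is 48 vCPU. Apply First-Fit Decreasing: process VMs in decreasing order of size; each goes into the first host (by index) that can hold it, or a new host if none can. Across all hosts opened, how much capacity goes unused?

51

Sorted descending: 45, 43, 40, 39, 36, 36, 32, 31, 31, 29, 22, 21, 19, 16, 13, 10, 8, 6.
45 vCPU → host 1 (remaining 3 vCPU)
43 vCPU → host 2 (remaining 5 vCPU)
40 vCPU → host 3 (remaining 8 vCPU)
39 vCPU → host 4 (remaining 9 vCPU)
36 vCPU → host 5 (remaining 12 vCPU)
36 vCPU → host 6 (remaining 12 vCPU)
32 vCPU → host 7 (remaining 16 vCPU)
31 vCPU → host 8 (remaining 17 vCPU)
31 vCPU → host 9 (remaining 17 vCPU)
29 vCPU → host 10 (remaining 19 vCPU)
22 vCPU → host 11 (remaining 26 vCPU)
21 vCPU → host 11 (remaining 5 vCPU)
19 vCPU → host 10 (remaining 0 vCPU)
16 vCPU → host 7 (remaining 0 vCPU)
13 vCPU → host 8 (remaining 4 vCPU)
10 vCPU → host 5 (remaining 2 vCPU)
8 vCPU → host 3 (remaining 0 vCPU)
6 vCPU → host 4 (remaining 3 vCPU)
11 hosts × 48 vCPU = 528 vCPU; used 477 vCPU; unused 51 vCPU.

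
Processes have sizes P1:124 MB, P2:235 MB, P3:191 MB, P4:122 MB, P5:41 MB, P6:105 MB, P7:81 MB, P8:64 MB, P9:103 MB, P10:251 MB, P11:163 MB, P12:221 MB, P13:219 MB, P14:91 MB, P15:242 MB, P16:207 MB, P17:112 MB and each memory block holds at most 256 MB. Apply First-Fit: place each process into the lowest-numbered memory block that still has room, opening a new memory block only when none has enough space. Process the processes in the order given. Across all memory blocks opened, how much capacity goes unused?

P1 (124 MB) → memory block 1 (remaining 132 MB)
P2 (235 MB) → memory block 2 (remaining 21 MB)
P3 (191 MB) → memory block 3 (remaining 65 MB)
P4 (122 MB) → memory block 1 (remaining 10 MB)
P5 (41 MB) → memory block 3 (remaining 24 MB)
P6 (105 MB) → memory block 4 (remaining 151 MB)
P7 (81 MB) → memory block 4 (remaining 70 MB)
P8 (64 MB) → memory block 4 (remaining 6 MB)
P9 (103 MB) → memory block 5 (remaining 153 MB)
P10 (251 MB) → memory block 6 (remaining 5 MB)
P11 (163 MB) → memory block 7 (remaining 93 MB)
P12 (221 MB) → memory block 8 (remaining 35 MB)
P13 (219 MB) → memory block 9 (remaining 37 MB)
P14 (91 MB) → memory block 5 (remaining 62 MB)
P15 (242 MB) → memory block 10 (remaining 14 MB)
P16 (207 MB) → memory block 11 (remaining 49 MB)
P17 (112 MB) → memory block 12 (remaining 144 MB)
12 memory blocks × 256 MB = 3072 MB; used 2572 MB; unused 500 MB.

500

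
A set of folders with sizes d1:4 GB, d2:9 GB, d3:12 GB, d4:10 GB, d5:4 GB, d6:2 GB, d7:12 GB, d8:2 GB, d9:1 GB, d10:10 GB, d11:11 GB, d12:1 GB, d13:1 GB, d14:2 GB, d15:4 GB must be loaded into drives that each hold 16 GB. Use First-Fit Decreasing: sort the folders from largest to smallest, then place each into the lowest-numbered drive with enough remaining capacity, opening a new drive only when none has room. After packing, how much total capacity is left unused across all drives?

11

Sorted descending: 12, 12, 11, 10, 10, 9, 4, 4, 4, 2, 2, 2, 1, 1, 1.
Put 12 GB in drive 1; 4 GB remain.
Put 12 GB in drive 2; 4 GB remain.
Put 11 GB in drive 3; 5 GB remain.
Put 10 GB in drive 4; 6 GB remain.
Put 10 GB in drive 5; 6 GB remain.
Put 9 GB in drive 6; 7 GB remain.
Put 4 GB in drive 1; 0 GB remain.
Put 4 GB in drive 2; 0 GB remain.
Put 4 GB in drive 3; 1 GB remain.
Put 2 GB in drive 4; 4 GB remain.
Put 2 GB in drive 4; 2 GB remain.
Put 2 GB in drive 4; 0 GB remain.
Put 1 GB in drive 3; 0 GB remain.
Put 1 GB in drive 5; 5 GB remain.
Put 1 GB in drive 5; 4 GB remain.
6 drives × 16 GB = 96 GB; used 85 GB; unused 11 GB.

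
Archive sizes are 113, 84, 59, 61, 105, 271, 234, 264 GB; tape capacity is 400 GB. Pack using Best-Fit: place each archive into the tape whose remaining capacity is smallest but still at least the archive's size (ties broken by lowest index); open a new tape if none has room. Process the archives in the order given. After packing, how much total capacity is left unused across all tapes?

409

tape 1: place 113 GB, 287 GB left
tape 1: place 84 GB, 203 GB left
tape 1: place 59 GB, 144 GB left
tape 1: place 61 GB, 83 GB left
tape 2: place 105 GB, 295 GB left
tape 2: place 271 GB, 24 GB left
tape 3: place 234 GB, 166 GB left
tape 4: place 264 GB, 136 GB left
4 tapes × 400 GB = 1600 GB; used 1191 GB; unused 409 GB.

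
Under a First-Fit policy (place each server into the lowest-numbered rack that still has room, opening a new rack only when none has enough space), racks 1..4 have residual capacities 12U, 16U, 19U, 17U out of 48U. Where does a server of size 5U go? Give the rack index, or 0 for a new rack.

1

Racks with room: rack 1 (12U), rack 2 (16U), rack 3 (19U), rack 4 (17U).
The first with room is rack 1.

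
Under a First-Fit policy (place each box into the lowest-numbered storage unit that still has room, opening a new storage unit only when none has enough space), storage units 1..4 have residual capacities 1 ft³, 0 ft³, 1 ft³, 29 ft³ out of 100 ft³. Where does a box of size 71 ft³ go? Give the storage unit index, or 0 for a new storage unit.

No storage unit has ≥ 71 ft³ free, so a new storage unit is opened.

0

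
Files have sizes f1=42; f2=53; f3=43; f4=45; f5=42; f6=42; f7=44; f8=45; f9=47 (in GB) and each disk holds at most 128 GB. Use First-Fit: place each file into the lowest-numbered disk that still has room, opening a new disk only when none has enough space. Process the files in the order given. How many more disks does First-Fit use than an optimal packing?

First-Fit: [42,53] [43,45] [42,42,44] [45,47] → 4 disks.
Total size 403 GB; any packing needs at least ⌈403/128⌉ = 4 disks.
So 4 is already optimal.

0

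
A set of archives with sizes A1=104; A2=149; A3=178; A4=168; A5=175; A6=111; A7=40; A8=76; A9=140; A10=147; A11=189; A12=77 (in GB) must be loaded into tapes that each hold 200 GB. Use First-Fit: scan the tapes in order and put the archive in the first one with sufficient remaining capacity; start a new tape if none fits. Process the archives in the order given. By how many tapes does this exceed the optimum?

First-Fit: [104,40] [149] [178] [168] [175] [111,76] [140] [147] [189] [77] → 10 tapes.
9 archives exceed 100 GB (half the capacity), and no two of those can share a tape, so at least 9 tapes are needed.
An optimal packing achieves that bound: [189] [178] [175] [168] [149,40] [147] [140] [111,77] [104,76] → 9 tapes.
Excess: 10 − 9 = 1.

1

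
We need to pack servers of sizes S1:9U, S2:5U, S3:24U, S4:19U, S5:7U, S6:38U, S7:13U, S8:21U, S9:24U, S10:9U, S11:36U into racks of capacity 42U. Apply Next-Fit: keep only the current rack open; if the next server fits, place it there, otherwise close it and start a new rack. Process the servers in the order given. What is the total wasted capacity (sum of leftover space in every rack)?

S1 (9U) → rack 1 (remaining 33U)
S2 (5U) → rack 1 (remaining 28U)
S3 (24U) → rack 1 (remaining 4U)
S4 (19U) → rack 2 (remaining 23U)
S5 (7U) → rack 2 (remaining 16U)
S6 (38U) → rack 3 (remaining 4U)
S7 (13U) → rack 4 (remaining 29U)
S8 (21U) → rack 4 (remaining 8U)
S9 (24U) → rack 5 (remaining 18U)
S10 (9U) → rack 5 (remaining 9U)
S11 (36U) → rack 6 (remaining 6U)
6 racks × 42U = 252U; used 205U; unused 47U.

47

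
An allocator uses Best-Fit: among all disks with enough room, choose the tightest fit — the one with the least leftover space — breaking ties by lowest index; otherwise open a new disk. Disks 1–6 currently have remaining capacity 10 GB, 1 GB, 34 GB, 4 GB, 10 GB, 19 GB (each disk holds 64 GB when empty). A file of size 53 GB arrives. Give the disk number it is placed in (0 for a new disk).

No disk has ≥ 53 GB free, so a new disk is opened.

0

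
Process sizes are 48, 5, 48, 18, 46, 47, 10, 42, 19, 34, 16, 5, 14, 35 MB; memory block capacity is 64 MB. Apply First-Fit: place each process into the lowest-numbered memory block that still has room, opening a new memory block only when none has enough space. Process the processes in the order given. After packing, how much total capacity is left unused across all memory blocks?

61

Put 48 MB in memory block 1; 16 MB remain.
Put 5 MB in memory block 1; 11 MB remain.
Put 48 MB in memory block 2; 16 MB remain.
Put 18 MB in memory block 3; 46 MB remain.
Put 46 MB in memory block 3; 0 MB remain.
Put 47 MB in memory block 4; 17 MB remain.
Put 10 MB in memory block 1; 1 MB remain.
Put 42 MB in memory block 5; 22 MB remain.
Put 19 MB in memory block 5; 3 MB remain.
Put 34 MB in memory block 6; 30 MB remain.
Put 16 MB in memory block 2; 0 MB remain.
Put 5 MB in memory block 4; 12 MB remain.
Put 14 MB in memory block 6; 16 MB remain.
Put 35 MB in memory block 7; 29 MB remain.
7 memory blocks × 64 MB = 448 MB; used 387 MB; unused 61 MB.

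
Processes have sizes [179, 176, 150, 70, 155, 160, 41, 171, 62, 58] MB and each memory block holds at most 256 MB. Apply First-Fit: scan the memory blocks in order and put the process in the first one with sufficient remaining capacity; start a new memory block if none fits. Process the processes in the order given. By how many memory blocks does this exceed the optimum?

0

First-Fit: [179,70] [176,41] [150,62] [155,58] [160] [171] → 6 memory blocks.
6 processes exceed 128 MB (half the capacity), and no two of those can share a memory block, so at least 6 memory blocks are needed.
So 6 is already optimal.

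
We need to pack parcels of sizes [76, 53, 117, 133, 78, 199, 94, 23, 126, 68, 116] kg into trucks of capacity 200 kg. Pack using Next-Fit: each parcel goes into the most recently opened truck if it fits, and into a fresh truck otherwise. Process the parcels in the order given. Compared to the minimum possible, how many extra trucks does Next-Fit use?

Next-Fit: [76,53] [117] [133] [78] [199] [94,23] [126,68] [116] → 8 trucks.
Total size 1083 kg; any packing needs at least ⌈1083/200⌉ = 6 trucks.
An optimal packing achieves that bound: [199] [133,53] [126,68] [117,78] [116,76] [94,23] → 6 trucks.
Excess: 8 − 6 = 2.

2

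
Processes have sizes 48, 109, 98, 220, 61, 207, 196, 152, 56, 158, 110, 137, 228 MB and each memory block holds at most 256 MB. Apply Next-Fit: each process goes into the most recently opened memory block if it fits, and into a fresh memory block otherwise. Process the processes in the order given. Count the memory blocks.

48 MB → memory block 1 (remaining 208 MB)
109 MB → memory block 1 (remaining 99 MB)
98 MB → memory block 1 (remaining 1 MB)
220 MB → memory block 2 (remaining 36 MB)
61 MB → memory block 3 (remaining 195 MB)
207 MB → memory block 4 (remaining 49 MB)
196 MB → memory block 5 (remaining 60 MB)
152 MB → memory block 6 (remaining 104 MB)
56 MB → memory block 6 (remaining 48 MB)
158 MB → memory block 7 (remaining 98 MB)
110 MB → memory block 8 (remaining 146 MB)
137 MB → memory block 8 (remaining 9 MB)
228 MB → memory block 9 (remaining 28 MB)

9 memory blocks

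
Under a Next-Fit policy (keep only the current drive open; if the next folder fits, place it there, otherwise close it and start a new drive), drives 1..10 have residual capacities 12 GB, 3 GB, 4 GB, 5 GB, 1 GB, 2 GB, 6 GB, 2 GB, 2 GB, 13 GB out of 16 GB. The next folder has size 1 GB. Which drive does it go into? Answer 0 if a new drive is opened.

Next-Fit only looks at drive 10, which has 13 GB free.
1 GB fits there.

10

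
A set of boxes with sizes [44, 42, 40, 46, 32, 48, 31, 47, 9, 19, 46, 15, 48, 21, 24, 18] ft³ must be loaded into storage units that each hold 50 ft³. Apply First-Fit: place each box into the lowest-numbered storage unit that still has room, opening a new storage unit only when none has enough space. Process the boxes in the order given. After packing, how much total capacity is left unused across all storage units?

Put 44 ft³ in storage unit 1; 6 ft³ remain.
Put 42 ft³ in storage unit 2; 8 ft³ remain.
Put 40 ft³ in storage unit 3; 10 ft³ remain.
Put 46 ft³ in storage unit 4; 4 ft³ remain.
Put 32 ft³ in storage unit 5; 18 ft³ remain.
Put 48 ft³ in storage unit 6; 2 ft³ remain.
Put 31 ft³ in storage unit 7; 19 ft³ remain.
Put 47 ft³ in storage unit 8; 3 ft³ remain.
Put 9 ft³ in storage unit 3; 1 ft³ remain.
Put 19 ft³ in storage unit 7; 0 ft³ remain.
Put 46 ft³ in storage unit 9; 4 ft³ remain.
Put 15 ft³ in storage unit 5; 3 ft³ remain.
Put 48 ft³ in storage unit 10; 2 ft³ remain.
Put 21 ft³ in storage unit 11; 29 ft³ remain.
Put 24 ft³ in storage unit 11; 5 ft³ remain.
Put 18 ft³ in storage unit 12; 32 ft³ remain.
12 storage units × 50 ft³ = 600 ft³; used 530 ft³; unused 70 ft³.

70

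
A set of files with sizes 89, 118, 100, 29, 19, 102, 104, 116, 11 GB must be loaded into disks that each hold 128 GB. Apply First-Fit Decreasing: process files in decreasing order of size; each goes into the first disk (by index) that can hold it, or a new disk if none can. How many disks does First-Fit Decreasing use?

6

Sorted descending: 118, 116, 104, 102, 100, 89, 29, 19, 11.
118 GB → disk 1 (remaining 10 GB)
116 GB → disk 2 (remaining 12 GB)
104 GB → disk 3 (remaining 24 GB)
102 GB → disk 4 (remaining 26 GB)
100 GB → disk 5 (remaining 28 GB)
89 GB → disk 6 (remaining 39 GB)
29 GB → disk 6 (remaining 10 GB)
19 GB → disk 3 (remaining 5 GB)
11 GB → disk 2 (remaining 1 GB)
Final disks: [118] [116,11] [104,19] [102] [100] [89,29].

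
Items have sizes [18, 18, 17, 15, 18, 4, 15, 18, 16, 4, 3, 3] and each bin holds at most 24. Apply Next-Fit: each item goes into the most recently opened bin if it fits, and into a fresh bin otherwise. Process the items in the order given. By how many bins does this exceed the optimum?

1

Next-Fit: [18] [18] [17] [15] [18,4] [15] [18] [16,4,3] [3] → 9 bins.
8 items exceed 12 (half the capacity), and no two of those can share a bin, so at least 8 bins are needed.
An optimal packing achieves that bound: [18,4] [18,4] [18,3,3] [18] [17] [16] [15] [15] → 8 bins.
Excess: 9 − 8 = 1.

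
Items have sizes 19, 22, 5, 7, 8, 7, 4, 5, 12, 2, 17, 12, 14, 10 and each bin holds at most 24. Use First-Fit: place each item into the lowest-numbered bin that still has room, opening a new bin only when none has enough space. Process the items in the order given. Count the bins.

7

19 → bin 1 (remaining 5)
22 → bin 2 (remaining 2)
5 → bin 1 (remaining 0)
7 → bin 3 (remaining 17)
8 → bin 3 (remaining 9)
7 → bin 3 (remaining 2)
4 → bin 4 (remaining 20)
5 → bin 4 (remaining 15)
12 → bin 4 (remaining 3)
2 → bin 2 (remaining 0)
17 → bin 5 (remaining 7)
12 → bin 6 (remaining 12)
14 → bin 7 (remaining 10)
10 → bin 6 (remaining 2)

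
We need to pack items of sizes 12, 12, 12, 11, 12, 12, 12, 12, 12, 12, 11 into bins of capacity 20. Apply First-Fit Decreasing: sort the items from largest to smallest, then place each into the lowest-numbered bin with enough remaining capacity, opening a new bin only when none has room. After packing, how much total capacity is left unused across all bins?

Sorted descending: 12, 12, 12, 12, 12, 12, 12, 12, 12, 11, 11.
Put 12 in bin 1; 8 remain.
Put 12 in bin 2; 8 remain.
Put 12 in bin 3; 8 remain.
Put 12 in bin 4; 8 remain.
Put 12 in bin 5; 8 remain.
Put 12 in bin 6; 8 remain.
Put 12 in bin 7; 8 remain.
Put 12 in bin 8; 8 remain.
Put 12 in bin 9; 8 remain.
Put 11 in bin 10; 9 remain.
Put 11 in bin 11; 9 remain.
11 bins × 20 = 220; used 130; unused 90.

90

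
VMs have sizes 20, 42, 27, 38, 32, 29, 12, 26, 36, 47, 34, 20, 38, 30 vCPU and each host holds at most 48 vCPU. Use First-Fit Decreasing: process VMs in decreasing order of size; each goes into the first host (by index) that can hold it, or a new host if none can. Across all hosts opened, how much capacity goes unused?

97

Sorted descending: 47, 42, 38, 38, 36, 34, 32, 30, 29, 27, 26, 20, 20, 12.
host 1: place 47 vCPU, 1 vCPU left
host 2: place 42 vCPU, 6 vCPU left
host 3: place 38 vCPU, 10 vCPU left
host 4: place 38 vCPU, 10 vCPU left
host 5: place 36 vCPU, 12 vCPU left
host 6: place 34 vCPU, 14 vCPU left
host 7: place 32 vCPU, 16 vCPU left
host 8: place 30 vCPU, 18 vCPU left
host 9: place 29 vCPU, 19 vCPU left
host 10: place 27 vCPU, 21 vCPU left
host 11: place 26 vCPU, 22 vCPU left
host 10: place 20 vCPU, 1 vCPU left
host 11: place 20 vCPU, 2 vCPU left
host 5: place 12 vCPU, 0 vCPU left
11 hosts × 48 vCPU = 528 vCPU; used 431 vCPU; unused 97 vCPU.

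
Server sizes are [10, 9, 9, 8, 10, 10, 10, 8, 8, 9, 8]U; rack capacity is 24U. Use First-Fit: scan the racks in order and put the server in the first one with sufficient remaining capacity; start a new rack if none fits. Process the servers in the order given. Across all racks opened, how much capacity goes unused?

45

10U → rack 1 (remaining 14U)
9U → rack 1 (remaining 5U)
9U → rack 2 (remaining 15U)
8U → rack 2 (remaining 7U)
10U → rack 3 (remaining 14U)
10U → rack 3 (remaining 4U)
10U → rack 4 (remaining 14U)
8U → rack 4 (remaining 6U)
8U → rack 5 (remaining 16U)
9U → rack 5 (remaining 7U)
8U → rack 6 (remaining 16U)
6 racks × 24U = 144U; used 99U; unused 45U.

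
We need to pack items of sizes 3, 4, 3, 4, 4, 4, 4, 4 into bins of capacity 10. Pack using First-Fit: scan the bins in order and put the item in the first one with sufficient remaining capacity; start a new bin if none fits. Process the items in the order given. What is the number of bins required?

4

Put 3 in bin 1; 7 remain.
Put 4 in bin 1; 3 remain.
Put 3 in bin 1; 0 remain.
Put 4 in bin 2; 6 remain.
Put 4 in bin 2; 2 remain.
Put 4 in bin 3; 6 remain.
Put 4 in bin 3; 2 remain.
Put 4 in bin 4; 6 remain.
Final bins: [3,4,3] [4,4] [4,4] [4].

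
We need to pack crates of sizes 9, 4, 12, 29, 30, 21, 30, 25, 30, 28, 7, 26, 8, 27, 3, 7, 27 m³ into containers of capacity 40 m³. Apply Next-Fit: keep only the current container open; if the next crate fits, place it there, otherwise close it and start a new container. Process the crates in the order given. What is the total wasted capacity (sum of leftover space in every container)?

container 1: place 9 m³, 31 m³ left
container 1: place 4 m³, 27 m³ left
container 1: place 12 m³, 15 m³ left
container 2: place 29 m³, 11 m³ left
container 3: place 30 m³, 10 m³ left
container 4: place 21 m³, 19 m³ left
container 5: place 30 m³, 10 m³ left
container 6: place 25 m³, 15 m³ left
container 7: place 30 m³, 10 m³ left
container 8: place 28 m³, 12 m³ left
container 8: place 7 m³, 5 m³ left
container 9: place 26 m³, 14 m³ left
container 9: place 8 m³, 6 m³ left
container 10: place 27 m³, 13 m³ left
container 10: place 3 m³, 10 m³ left
container 10: place 7 m³, 3 m³ left
container 11: place 27 m³, 13 m³ left
11 containers × 40 m³ = 440 m³; used 323 m³; unused 117 m³.

117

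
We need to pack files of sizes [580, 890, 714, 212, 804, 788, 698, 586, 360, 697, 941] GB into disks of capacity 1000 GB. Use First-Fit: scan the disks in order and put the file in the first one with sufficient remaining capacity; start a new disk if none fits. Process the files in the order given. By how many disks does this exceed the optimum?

First-Fit: [580,212] [890] [714] [804] [788] [698] [586,360] [697] [941] → 9 disks.
9 files exceed 500 GB (half the capacity), and no two of those can share a disk, so at least 9 disks are needed.
So 9 is already optimal.

0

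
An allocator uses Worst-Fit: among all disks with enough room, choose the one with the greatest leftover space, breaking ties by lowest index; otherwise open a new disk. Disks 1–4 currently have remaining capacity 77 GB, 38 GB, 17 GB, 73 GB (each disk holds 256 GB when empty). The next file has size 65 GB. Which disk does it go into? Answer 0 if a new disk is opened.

Disks with room: disk 1 (77 GB), disk 4 (73 GB).
Most room is disk 1 with 77 GB free.

1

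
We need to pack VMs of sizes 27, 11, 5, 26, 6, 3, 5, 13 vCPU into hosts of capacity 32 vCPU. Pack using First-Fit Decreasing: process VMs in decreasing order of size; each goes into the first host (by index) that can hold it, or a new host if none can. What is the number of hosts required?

3

Sorted descending: 27, 26, 13, 11, 6, 5, 5, 3.
27 vCPU → host 1 (remaining 5 vCPU)
26 vCPU → host 2 (remaining 6 vCPU)
13 vCPU → host 3 (remaining 19 vCPU)
11 vCPU → host 3 (remaining 8 vCPU)
6 vCPU → host 2 (remaining 0 vCPU)
5 vCPU → host 1 (remaining 0 vCPU)
5 vCPU → host 3 (remaining 3 vCPU)
3 vCPU → host 3 (remaining 0 vCPU)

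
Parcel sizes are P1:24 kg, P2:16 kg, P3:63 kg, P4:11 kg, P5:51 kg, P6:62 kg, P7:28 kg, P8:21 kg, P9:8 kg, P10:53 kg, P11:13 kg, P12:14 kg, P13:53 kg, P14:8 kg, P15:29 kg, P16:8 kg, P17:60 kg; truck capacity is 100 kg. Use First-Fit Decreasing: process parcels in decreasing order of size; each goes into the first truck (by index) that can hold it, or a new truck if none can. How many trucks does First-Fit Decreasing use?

6 trucks

Sorted descending: 63, 62, 60, 53, 53, 51, 29, 28, 24, 21, 16, 14, 13, 11, 8, 8, 8.
truck 1: place 63 kg, 37 kg left
truck 2: place 62 kg, 38 kg left
truck 3: place 60 kg, 40 kg left
truck 4: place 53 kg, 47 kg left
truck 5: place 53 kg, 47 kg left
truck 6: place 51 kg, 49 kg left
truck 1: place 29 kg, 8 kg left
truck 2: place 28 kg, 10 kg left
truck 3: place 24 kg, 16 kg left
truck 4: place 21 kg, 26 kg left
truck 3: place 16 kg, 0 kg left
truck 4: place 14 kg, 12 kg left
truck 5: place 13 kg, 34 kg left
truck 4: place 11 kg, 1 kg left
truck 1: place 8 kg, 0 kg left
truck 2: place 8 kg, 2 kg left
truck 5: place 8 kg, 26 kg left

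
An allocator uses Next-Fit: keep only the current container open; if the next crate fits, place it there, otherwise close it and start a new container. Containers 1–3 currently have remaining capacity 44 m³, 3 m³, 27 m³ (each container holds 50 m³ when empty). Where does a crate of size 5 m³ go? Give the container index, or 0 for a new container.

3

Next-Fit only looks at container 3, which has 27 m³ free.
5 m³ fits there.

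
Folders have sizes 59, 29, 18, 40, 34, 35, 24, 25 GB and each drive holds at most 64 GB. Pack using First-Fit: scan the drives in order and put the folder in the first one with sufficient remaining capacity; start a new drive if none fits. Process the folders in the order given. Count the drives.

5

Put 59 GB in drive 1; 5 GB remain.
Put 29 GB in drive 2; 35 GB remain.
Put 18 GB in drive 2; 17 GB remain.
Put 40 GB in drive 3; 24 GB remain.
Put 34 GB in drive 4; 30 GB remain.
Put 35 GB in drive 5; 29 GB remain.
Put 24 GB in drive 3; 0 GB remain.
Put 25 GB in drive 4; 5 GB remain.
Final drives: [59] [29,18] [40,24] [34,25] [35].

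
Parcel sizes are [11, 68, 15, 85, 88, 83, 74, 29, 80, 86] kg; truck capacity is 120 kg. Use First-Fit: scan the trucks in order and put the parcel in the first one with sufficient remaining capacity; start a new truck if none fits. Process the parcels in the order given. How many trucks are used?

Put 11 kg in truck 1; 109 kg remain.
Put 68 kg in truck 1; 41 kg remain.
Put 15 kg in truck 1; 26 kg remain.
Put 85 kg in truck 2; 35 kg remain.
Put 88 kg in truck 3; 32 kg remain.
Put 83 kg in truck 4; 37 kg remain.
Put 74 kg in truck 5; 46 kg remain.
Put 29 kg in truck 2; 6 kg remain.
Put 80 kg in truck 6; 40 kg remain.
Put 86 kg in truck 7; 34 kg remain.
Final trucks: [11,68,15] [85,29] [88] [83] [74] [80] [86].

7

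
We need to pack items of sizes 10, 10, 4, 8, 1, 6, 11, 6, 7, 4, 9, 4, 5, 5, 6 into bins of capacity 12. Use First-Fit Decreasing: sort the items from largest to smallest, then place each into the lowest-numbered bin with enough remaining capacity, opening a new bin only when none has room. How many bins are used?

9

Sorted descending: 11, 10, 10, 9, 8, 7, 6, 6, 6, 5, 5, 4, 4, 4, 1.
Put 11 in bin 1; 1 remain.
Put 10 in bin 2; 2 remain.
Put 10 in bin 3; 2 remain.
Put 9 in bin 4; 3 remain.
Put 8 in bin 5; 4 remain.
Put 7 in bin 6; 5 remain.
Put 6 in bin 7; 6 remain.
Put 6 in bin 7; 0 remain.
Put 6 in bin 8; 6 remain.
Put 5 in bin 6; 0 remain.
Put 5 in bin 8; 1 remain.
Put 4 in bin 5; 0 remain.
Put 4 in bin 9; 8 remain.
Put 4 in bin 9; 4 remain.
Put 1 in bin 1; 0 remain.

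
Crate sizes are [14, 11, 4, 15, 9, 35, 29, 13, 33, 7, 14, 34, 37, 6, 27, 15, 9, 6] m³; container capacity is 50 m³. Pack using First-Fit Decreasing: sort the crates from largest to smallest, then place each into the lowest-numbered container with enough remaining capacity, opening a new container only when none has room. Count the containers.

7

Sorted descending: 37, 35, 34, 33, 29, 27, 15, 15, 14, 14, 13, 11, 9, 9, 7, 6, 6, 4.
container 1: place 37 m³, 13 m³ left
container 2: place 35 m³, 15 m³ left
container 3: place 34 m³, 16 m³ left
container 4: place 33 m³, 17 m³ left
container 5: place 29 m³, 21 m³ left
container 6: place 27 m³, 23 m³ left
container 2: place 15 m³, 0 m³ left
container 3: place 15 m³, 1 m³ left
container 4: place 14 m³, 3 m³ left
container 5: place 14 m³, 7 m³ left
container 1: place 13 m³, 0 m³ left
container 6: place 11 m³, 12 m³ left
container 6: place 9 m³, 3 m³ left
container 7: place 9 m³, 41 m³ left
container 5: place 7 m³, 0 m³ left
container 7: place 6 m³, 35 m³ left
container 7: place 6 m³, 29 m³ left
container 7: place 4 m³, 25 m³ left
Final containers: [37,13] [35,15] [34,15] [33,14] [29,14,7] [27,11,9] [9,6,6,4].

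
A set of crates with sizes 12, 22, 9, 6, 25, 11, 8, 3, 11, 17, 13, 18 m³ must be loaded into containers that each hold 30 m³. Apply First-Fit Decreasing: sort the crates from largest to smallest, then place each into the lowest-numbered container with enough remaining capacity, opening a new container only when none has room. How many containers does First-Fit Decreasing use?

Sorted descending: 25, 22, 18, 17, 13, 12, 11, 11, 9, 8, 6, 3.
Put 25 m³ in container 1; 5 m³ remain.
Put 22 m³ in container 2; 8 m³ remain.
Put 18 m³ in container 3; 12 m³ remain.
Put 17 m³ in container 4; 13 m³ remain.
Put 13 m³ in container 4; 0 m³ remain.
Put 12 m³ in container 3; 0 m³ remain.
Put 11 m³ in container 5; 19 m³ remain.
Put 11 m³ in container 5; 8 m³ remain.
Put 9 m³ in container 6; 21 m³ remain.
Put 8 m³ in container 2; 0 m³ remain.
Put 6 m³ in container 5; 2 m³ remain.
Put 3 m³ in container 1; 2 m³ remain.

6 containers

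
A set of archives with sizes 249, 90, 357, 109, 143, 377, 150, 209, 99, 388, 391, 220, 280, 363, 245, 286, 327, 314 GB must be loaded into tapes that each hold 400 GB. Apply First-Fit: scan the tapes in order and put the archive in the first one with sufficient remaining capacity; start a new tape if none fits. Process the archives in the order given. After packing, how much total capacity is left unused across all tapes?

249 GB → tape 1 (remaining 151 GB)
90 GB → tape 1 (remaining 61 GB)
357 GB → tape 2 (remaining 43 GB)
109 GB → tape 3 (remaining 291 GB)
143 GB → tape 3 (remaining 148 GB)
377 GB → tape 4 (remaining 23 GB)
150 GB → tape 5 (remaining 250 GB)
209 GB → tape 5 (remaining 41 GB)
99 GB → tape 3 (remaining 49 GB)
388 GB → tape 6 (remaining 12 GB)
391 GB → tape 7 (remaining 9 GB)
220 GB → tape 8 (remaining 180 GB)
280 GB → tape 9 (remaining 120 GB)
363 GB → tape 10 (remaining 37 GB)
245 GB → tape 11 (remaining 155 GB)
286 GB → tape 12 (remaining 114 GB)
327 GB → tape 13 (remaining 73 GB)
314 GB → tape 14 (remaining 86 GB)
14 tapes × 400 GB = 5600 GB; used 4597 GB; unused 1003 GB.

1003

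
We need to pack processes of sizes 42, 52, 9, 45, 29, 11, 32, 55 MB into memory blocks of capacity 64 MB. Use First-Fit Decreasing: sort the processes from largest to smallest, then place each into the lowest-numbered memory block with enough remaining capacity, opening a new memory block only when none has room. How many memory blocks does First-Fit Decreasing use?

Sorted descending: 55, 52, 45, 42, 32, 29, 11, 9.
55 MB → memory block 1 (remaining 9 MB)
52 MB → memory block 2 (remaining 12 MB)
45 MB → memory block 3 (remaining 19 MB)
42 MB → memory block 4 (remaining 22 MB)
32 MB → memory block 5 (remaining 32 MB)
29 MB → memory block 5 (remaining 3 MB)
11 MB → memory block 2 (remaining 1 MB)
9 MB → memory block 1 (remaining 0 MB)

5 memory blocks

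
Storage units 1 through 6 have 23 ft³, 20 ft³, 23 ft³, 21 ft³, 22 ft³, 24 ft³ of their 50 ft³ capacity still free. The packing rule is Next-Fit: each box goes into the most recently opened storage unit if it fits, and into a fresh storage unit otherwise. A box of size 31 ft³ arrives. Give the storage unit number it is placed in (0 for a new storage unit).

Next-Fit only looks at storage unit 6, which has 24 ft³ free.
31 ft³ does not fit, so a new storage unit is opened.

0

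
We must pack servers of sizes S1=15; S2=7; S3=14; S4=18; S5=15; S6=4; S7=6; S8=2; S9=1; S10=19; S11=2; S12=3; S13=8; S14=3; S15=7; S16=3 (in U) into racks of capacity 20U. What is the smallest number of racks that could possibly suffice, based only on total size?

Total size = 15 + 7 + 14 + 18 + 15 + 4 + 6 + 2 + 1 + 19 + 2 + 3 + 8 + 3 + 7 + 3 = 127U.
⌈127 / 20⌉ = 7.

7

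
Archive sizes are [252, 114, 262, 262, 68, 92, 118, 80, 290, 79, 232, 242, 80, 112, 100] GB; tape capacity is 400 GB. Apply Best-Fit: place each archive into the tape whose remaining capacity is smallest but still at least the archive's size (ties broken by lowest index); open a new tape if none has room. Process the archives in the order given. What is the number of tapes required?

7

Put 252 GB in tape 1; 148 GB remain.
Put 114 GB in tape 1; 34 GB remain.
Put 262 GB in tape 2; 138 GB remain.
Put 262 GB in tape 3; 138 GB remain.
Put 68 GB in tape 2; 70 GB remain.
Put 92 GB in tape 3; 46 GB remain.
Put 118 GB in tape 4; 282 GB remain.
Put 80 GB in tape 4; 202 GB remain.
Put 290 GB in tape 5; 110 GB remain.
Put 79 GB in tape 5; 31 GB remain.
Put 232 GB in tape 6; 168 GB remain.
Put 242 GB in tape 7; 158 GB remain.
Put 80 GB in tape 7; 78 GB remain.
Put 112 GB in tape 6; 56 GB remain.
Put 100 GB in tape 4; 102 GB remain.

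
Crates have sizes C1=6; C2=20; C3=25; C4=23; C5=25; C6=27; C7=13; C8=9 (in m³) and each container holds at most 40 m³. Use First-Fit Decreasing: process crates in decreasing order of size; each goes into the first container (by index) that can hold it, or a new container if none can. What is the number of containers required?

5

Sorted descending: 27, 25, 25, 23, 20, 13, 9, 6.
27 m³ → container 1 (remaining 13 m³)
25 m³ → container 2 (remaining 15 m³)
25 m³ → container 3 (remaining 15 m³)
23 m³ → container 4 (remaining 17 m³)
20 m³ → container 5 (remaining 20 m³)
13 m³ → container 1 (remaining 0 m³)
9 m³ → container 2 (remaining 6 m³)
6 m³ → container 2 (remaining 0 m³)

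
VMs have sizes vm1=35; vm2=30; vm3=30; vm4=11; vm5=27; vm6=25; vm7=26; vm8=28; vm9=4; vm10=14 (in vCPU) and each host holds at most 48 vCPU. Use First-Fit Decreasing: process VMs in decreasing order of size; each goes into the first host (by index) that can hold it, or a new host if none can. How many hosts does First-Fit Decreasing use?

7 hosts

Sorted descending: 35, 30, 30, 28, 27, 26, 25, 14, 11, 4.
Put 35 vCPU in host 1; 13 vCPU remain.
Put 30 vCPU in host 2; 18 vCPU remain.
Put 30 vCPU in host 3; 18 vCPU remain.
Put 28 vCPU in host 4; 20 vCPU remain.
Put 27 vCPU in host 5; 21 vCPU remain.
Put 26 vCPU in host 6; 22 vCPU remain.
Put 25 vCPU in host 7; 23 vCPU remain.
Put 14 vCPU in host 2; 4 vCPU remain.
Put 11 vCPU in host 1; 2 vCPU remain.
Put 4 vCPU in host 2; 0 vCPU remain.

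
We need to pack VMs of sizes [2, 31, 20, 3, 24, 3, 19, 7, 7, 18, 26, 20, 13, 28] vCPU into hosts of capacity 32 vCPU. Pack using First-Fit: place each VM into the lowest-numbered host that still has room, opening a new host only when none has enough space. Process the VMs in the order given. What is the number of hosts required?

host 1: place 2 vCPU, 30 vCPU left
host 2: place 31 vCPU, 1 vCPU left
host 1: place 20 vCPU, 10 vCPU left
host 1: place 3 vCPU, 7 vCPU left
host 3: place 24 vCPU, 8 vCPU left
host 1: place 3 vCPU, 4 vCPU left
host 4: place 19 vCPU, 13 vCPU left
host 3: place 7 vCPU, 1 vCPU left
host 4: place 7 vCPU, 6 vCPU left
host 5: place 18 vCPU, 14 vCPU left
host 6: place 26 vCPU, 6 vCPU left
host 7: place 20 vCPU, 12 vCPU left
host 5: place 13 vCPU, 1 vCPU left
host 8: place 28 vCPU, 4 vCPU left

8 hosts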